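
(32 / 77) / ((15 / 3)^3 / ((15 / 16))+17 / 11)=96 / 31157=0.00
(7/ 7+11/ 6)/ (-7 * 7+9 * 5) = -17/ 24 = -0.71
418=418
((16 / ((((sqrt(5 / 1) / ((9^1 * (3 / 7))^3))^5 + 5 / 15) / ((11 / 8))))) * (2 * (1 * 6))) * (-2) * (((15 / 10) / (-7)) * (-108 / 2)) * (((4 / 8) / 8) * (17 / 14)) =-132202464165824580114976997621633989019607828003 / 95037825519170410408964525828040511804889528 + 325176289682993231313049805789687778525 * sqrt(5) / 1939547459574906334876827057715112485814072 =-1391.05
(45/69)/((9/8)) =40/69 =0.58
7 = 7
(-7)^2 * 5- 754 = -509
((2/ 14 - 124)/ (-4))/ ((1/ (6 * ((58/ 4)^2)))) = 2187441/ 56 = 39061.45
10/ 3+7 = 31/ 3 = 10.33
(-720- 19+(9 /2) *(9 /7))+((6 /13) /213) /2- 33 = -9901007 /12922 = -766.21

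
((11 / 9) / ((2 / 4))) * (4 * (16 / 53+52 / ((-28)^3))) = 2.93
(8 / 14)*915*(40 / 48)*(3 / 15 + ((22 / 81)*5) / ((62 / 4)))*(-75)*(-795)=14592953750 / 1953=7472070.53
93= 93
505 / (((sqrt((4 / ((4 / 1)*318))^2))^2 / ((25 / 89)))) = 1276690500 / 89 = 14344837.08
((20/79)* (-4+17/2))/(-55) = -18/869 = -0.02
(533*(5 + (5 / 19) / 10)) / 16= 101803 / 608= 167.44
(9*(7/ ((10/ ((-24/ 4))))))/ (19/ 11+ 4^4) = -11/ 75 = -0.15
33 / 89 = 0.37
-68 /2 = -34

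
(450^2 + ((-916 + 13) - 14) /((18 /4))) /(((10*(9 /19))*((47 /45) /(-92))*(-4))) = 397815521 /423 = 940462.22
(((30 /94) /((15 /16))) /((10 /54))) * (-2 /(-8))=108 /235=0.46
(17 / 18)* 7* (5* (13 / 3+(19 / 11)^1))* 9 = 1803.03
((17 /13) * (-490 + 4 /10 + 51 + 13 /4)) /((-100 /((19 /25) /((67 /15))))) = 8437083 /8710000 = 0.97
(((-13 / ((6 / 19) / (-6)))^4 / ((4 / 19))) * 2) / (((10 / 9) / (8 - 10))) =-636478771851 / 10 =-63647877185.10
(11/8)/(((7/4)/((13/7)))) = 1.46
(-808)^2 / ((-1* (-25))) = 652864 / 25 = 26114.56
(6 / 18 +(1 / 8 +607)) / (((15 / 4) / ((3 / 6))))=14579 / 180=80.99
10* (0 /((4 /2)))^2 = 0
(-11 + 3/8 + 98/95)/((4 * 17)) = -0.14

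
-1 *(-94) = 94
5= 5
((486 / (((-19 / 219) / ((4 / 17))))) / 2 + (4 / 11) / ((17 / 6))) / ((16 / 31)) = -1276.63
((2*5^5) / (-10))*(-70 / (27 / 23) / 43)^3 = 2608300625000 / 1564936281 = 1666.71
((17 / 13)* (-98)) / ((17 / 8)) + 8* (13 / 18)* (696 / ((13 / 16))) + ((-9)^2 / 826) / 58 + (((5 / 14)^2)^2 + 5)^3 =18973338776575620826345 / 3783128078891126784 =5015.25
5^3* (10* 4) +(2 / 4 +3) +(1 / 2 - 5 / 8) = 40027 / 8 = 5003.38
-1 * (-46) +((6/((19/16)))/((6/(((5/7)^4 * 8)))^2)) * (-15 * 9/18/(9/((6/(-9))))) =46.34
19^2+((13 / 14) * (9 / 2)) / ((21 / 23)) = 71653 / 196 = 365.58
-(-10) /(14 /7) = 5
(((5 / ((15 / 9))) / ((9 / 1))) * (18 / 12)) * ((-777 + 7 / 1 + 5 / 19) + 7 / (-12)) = -175633 / 456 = -385.16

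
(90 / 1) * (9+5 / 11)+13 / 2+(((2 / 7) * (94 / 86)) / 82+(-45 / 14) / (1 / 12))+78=243494253 / 271502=896.84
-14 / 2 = -7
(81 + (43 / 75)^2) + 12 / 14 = 3236068 / 39375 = 82.19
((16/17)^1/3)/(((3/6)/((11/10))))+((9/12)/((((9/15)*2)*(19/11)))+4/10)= 56281/38760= 1.45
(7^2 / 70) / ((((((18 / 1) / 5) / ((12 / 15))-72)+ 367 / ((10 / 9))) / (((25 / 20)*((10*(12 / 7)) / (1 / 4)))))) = 50 / 219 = 0.23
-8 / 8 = -1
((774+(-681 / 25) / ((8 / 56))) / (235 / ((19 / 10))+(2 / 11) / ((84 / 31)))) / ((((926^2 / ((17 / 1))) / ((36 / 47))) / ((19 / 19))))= 19585464822 / 273618356803175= 0.00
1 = 1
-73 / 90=-0.81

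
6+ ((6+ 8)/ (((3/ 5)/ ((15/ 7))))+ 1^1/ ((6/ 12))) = 58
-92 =-92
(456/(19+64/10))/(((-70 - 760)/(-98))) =22344/10541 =2.12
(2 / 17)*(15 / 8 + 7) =71 / 68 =1.04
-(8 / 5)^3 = -512 / 125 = -4.10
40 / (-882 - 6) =-0.05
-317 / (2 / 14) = -2219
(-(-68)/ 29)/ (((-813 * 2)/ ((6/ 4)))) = -17/ 7859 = -0.00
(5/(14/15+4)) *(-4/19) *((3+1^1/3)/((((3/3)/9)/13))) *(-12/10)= 70200/703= 99.86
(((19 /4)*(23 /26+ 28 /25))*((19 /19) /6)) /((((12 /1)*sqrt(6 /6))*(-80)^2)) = 24757 /1198080000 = 0.00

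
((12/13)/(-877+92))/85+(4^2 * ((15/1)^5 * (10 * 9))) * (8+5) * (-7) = -99508500000.00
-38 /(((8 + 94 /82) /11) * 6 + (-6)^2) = -8569 /9243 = -0.93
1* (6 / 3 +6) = 8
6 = 6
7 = 7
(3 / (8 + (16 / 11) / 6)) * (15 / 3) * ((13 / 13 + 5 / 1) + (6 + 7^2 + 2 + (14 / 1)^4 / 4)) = 4785165 / 272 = 17592.52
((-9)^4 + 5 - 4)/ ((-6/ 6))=-6562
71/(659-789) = -71/130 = -0.55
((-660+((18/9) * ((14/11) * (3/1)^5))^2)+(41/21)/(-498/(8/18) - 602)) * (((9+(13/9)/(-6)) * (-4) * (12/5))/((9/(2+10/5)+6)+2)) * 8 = -36804059619229184/1468241775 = -25066756.88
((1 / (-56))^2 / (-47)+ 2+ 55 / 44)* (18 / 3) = 19.50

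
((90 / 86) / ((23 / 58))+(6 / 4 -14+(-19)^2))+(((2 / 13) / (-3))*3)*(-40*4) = 9662149 / 25714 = 375.75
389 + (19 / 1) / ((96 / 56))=4801 / 12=400.08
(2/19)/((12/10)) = 5/57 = 0.09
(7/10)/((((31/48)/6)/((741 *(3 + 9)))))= 8963136/155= 57826.68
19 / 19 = 1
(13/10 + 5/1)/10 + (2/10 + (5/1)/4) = 52/25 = 2.08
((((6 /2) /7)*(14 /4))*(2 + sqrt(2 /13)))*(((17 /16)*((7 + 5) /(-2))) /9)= -17 /8 - 17*sqrt(26) /208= -2.54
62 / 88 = 31 / 44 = 0.70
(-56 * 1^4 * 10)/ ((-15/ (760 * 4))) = 340480/ 3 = 113493.33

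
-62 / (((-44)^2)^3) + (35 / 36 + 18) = 18.97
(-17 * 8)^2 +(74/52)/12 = 5770789/312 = 18496.12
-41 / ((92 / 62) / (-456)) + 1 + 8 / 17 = 4926971 / 391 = 12600.95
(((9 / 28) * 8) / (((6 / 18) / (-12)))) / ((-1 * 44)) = 162 / 77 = 2.10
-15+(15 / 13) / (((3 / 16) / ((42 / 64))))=-10.96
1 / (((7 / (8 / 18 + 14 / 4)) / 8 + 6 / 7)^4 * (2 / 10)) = 15619442196736 / 4233886210125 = 3.69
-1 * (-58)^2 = -3364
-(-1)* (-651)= -651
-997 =-997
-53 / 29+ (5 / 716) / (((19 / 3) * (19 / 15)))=-13692703 / 7495804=-1.83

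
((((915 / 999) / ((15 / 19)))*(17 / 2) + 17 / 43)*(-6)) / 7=-125885 / 14319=-8.79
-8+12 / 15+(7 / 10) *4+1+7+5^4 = 3143 / 5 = 628.60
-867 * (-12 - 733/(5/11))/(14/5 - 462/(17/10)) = -119724897/22862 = -5236.85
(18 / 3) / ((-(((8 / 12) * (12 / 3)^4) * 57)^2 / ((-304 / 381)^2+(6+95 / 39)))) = -17120731 / 29763854794752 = -0.00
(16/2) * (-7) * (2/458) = -56/229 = -0.24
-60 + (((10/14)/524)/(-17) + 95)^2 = 34858287910065/3888270736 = 8964.98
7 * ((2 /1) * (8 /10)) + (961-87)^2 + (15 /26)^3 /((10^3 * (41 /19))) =22018773543173 /28824640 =763887.20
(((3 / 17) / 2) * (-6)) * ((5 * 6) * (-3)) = 810 / 17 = 47.65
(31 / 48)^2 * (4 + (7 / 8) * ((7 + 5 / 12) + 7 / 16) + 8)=6964367 / 884736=7.87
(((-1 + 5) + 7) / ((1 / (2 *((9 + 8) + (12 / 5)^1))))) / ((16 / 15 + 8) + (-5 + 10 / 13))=83226 / 943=88.26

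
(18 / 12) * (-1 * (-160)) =240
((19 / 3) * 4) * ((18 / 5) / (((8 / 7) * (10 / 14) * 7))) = 399 / 25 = 15.96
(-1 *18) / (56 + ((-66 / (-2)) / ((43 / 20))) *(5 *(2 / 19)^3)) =-2654433 / 8271436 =-0.32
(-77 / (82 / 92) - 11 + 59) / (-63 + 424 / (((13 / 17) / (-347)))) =20462 / 102581795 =0.00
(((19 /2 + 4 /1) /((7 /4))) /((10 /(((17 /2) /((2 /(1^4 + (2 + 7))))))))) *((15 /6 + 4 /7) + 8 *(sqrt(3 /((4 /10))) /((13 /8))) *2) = 19737 /196 + 14688 *sqrt(30) /91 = 984.76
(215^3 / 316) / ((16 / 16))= 9938375 / 316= 31450.55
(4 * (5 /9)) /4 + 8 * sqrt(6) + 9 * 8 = 8 * sqrt(6) + 653 /9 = 92.15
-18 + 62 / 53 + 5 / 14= -12223 / 742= -16.47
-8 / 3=-2.67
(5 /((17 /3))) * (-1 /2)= -15 /34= -0.44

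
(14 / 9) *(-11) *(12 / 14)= -44 / 3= -14.67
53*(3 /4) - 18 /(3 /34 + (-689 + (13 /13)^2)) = 39.78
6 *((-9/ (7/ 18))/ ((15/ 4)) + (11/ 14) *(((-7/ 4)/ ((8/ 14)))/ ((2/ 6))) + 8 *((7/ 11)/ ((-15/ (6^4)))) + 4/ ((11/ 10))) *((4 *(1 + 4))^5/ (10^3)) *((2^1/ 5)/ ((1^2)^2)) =-265880400/ 77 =-3452992.21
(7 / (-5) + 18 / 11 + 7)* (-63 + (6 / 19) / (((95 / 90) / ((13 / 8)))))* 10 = -17963730 / 3971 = -4523.73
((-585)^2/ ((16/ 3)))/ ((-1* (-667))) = 1026675/ 10672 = 96.20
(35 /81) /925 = 7 /14985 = 0.00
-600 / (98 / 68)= -20400 / 49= -416.33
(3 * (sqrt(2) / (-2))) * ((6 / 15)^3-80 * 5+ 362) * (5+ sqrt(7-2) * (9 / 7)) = 64017 * sqrt(10) / 875+ 7113 * sqrt(2) / 25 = 633.73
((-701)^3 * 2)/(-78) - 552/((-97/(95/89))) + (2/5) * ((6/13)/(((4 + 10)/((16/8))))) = 104084039569043/11784045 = 8832624.08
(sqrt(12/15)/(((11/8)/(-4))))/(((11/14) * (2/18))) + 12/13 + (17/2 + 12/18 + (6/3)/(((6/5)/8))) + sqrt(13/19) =-8064 * sqrt(5)/605 + sqrt(247)/19 + 609/26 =-5.55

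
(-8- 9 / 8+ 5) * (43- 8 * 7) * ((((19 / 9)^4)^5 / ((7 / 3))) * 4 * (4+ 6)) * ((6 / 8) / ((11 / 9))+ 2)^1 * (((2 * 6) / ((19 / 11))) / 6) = 162675556186669284865719173275 / 18911924047421889246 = 8601745426.79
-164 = -164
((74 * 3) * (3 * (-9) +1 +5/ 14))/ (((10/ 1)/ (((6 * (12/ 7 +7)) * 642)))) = -4681699614/ 245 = -19108978.02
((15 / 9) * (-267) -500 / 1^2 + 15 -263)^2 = 1423249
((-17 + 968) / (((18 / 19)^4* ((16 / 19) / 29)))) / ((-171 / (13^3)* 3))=-2632095973741 / 15116544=-174120.22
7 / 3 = 2.33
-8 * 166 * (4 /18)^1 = -2656 /9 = -295.11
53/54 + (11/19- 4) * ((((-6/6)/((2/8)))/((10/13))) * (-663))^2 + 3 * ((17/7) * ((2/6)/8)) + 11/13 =-75929794724387/1867320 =-40662443.89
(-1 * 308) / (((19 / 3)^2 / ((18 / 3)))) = -16632 / 361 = -46.07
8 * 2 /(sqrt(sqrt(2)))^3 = 8 * 2^(1 /4) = 9.51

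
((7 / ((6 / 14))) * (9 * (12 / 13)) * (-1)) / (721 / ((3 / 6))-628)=-882 / 5291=-0.17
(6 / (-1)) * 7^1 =-42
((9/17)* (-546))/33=-1638/187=-8.76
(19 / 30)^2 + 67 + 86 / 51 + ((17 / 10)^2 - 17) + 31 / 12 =880679 / 15300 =57.56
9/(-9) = -1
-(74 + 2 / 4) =-149 / 2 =-74.50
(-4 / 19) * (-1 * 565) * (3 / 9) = 2260 / 57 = 39.65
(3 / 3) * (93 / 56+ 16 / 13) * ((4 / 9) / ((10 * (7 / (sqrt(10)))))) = 421 * sqrt(10) / 22932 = 0.06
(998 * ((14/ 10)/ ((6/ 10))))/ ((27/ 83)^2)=22005.74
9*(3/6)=9/2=4.50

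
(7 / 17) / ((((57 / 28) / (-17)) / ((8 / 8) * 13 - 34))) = 1372 / 19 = 72.21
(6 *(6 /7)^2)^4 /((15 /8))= 5804752896 /28824005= 201.39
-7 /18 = -0.39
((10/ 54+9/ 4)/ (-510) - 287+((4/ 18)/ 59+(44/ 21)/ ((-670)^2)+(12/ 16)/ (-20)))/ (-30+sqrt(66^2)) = -293112099424489/ 36761742561600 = -7.97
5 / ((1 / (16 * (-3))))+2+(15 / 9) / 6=-4279 / 18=-237.72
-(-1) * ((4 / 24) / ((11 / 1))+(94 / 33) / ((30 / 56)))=5279 / 990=5.33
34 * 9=306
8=8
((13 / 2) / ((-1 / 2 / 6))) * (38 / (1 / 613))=-1816932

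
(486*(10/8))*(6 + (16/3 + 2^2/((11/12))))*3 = 314685/11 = 28607.73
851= 851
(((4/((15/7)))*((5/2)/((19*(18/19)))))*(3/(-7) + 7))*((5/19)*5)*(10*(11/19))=126500/9747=12.98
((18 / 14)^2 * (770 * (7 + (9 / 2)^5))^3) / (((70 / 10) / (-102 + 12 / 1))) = -126286325720110834801875 / 2048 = -61663244980522868555.60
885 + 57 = 942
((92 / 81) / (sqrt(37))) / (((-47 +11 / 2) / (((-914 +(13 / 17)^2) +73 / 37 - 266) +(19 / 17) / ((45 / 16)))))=104213245456 * sqrt(37) / 119695249935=5.30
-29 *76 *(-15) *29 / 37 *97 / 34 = 46498890 / 629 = 73925.10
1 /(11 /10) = 10 /11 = 0.91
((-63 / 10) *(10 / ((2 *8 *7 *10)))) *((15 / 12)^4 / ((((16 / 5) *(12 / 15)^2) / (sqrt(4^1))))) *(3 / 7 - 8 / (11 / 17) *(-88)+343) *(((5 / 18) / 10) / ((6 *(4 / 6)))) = -39140625 / 29360128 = -1.33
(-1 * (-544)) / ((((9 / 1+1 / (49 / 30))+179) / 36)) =479808 / 4621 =103.83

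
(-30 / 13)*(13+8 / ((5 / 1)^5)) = -243798 / 8125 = -30.01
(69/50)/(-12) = -23/200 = -0.12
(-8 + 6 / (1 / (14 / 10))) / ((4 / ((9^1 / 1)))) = 0.90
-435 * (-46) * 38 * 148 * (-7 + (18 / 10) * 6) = 427637712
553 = 553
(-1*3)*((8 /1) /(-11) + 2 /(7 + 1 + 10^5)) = 400021 /183348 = 2.18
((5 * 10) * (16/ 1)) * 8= 6400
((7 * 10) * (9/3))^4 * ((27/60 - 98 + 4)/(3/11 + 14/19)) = -38024827879500/211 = -180212454405.21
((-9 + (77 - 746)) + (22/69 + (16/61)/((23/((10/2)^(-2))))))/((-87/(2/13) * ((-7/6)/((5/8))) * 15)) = -2742652/64082025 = -0.04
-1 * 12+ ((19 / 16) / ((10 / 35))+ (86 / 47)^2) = -317787 / 70688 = -4.50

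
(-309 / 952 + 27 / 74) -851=-29974205 / 35224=-850.96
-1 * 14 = -14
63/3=21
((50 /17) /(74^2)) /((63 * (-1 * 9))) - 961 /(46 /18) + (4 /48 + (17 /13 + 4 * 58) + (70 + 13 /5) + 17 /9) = -5378843476787 /78910830180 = -68.16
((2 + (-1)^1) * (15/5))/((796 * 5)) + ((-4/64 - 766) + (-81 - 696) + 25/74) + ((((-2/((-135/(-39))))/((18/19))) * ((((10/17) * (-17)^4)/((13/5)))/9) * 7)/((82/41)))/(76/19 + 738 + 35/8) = -567278910924367/366286866480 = -1548.73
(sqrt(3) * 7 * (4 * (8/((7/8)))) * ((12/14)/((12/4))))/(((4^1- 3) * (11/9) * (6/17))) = 13056 * sqrt(3)/77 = 293.68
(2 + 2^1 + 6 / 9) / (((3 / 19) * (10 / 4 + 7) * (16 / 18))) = 7 / 2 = 3.50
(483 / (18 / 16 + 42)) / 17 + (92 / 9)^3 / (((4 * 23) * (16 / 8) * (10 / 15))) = 193468 / 20655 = 9.37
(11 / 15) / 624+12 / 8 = 14051 / 9360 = 1.50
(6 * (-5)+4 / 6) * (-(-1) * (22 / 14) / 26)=-484 / 273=-1.77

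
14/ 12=7/ 6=1.17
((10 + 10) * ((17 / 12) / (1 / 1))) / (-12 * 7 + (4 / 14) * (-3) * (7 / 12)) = -170 / 507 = -0.34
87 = 87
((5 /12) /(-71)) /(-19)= 5 /16188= 0.00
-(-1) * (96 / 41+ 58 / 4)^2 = 1907161 / 6724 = 283.63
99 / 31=3.19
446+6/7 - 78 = 2582/7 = 368.86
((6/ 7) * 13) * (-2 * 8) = -1248/ 7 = -178.29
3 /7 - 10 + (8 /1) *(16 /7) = 61 /7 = 8.71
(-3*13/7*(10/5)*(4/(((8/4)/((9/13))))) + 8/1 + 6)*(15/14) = -75/49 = -1.53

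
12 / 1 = 12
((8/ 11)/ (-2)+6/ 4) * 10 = 125/ 11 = 11.36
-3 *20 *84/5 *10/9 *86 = -96320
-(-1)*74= 74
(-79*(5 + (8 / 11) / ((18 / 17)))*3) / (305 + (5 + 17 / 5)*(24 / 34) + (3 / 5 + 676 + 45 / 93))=-23439379 / 17182539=-1.36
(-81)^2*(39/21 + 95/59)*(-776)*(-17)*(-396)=-49081619499264/413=-118841693702.82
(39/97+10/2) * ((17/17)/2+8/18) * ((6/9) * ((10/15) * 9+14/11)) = 24.74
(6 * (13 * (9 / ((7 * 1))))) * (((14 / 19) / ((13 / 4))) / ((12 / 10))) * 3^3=9720 / 19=511.58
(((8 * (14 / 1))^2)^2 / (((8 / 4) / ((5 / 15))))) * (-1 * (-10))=786759680 / 3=262253226.67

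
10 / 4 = 5 / 2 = 2.50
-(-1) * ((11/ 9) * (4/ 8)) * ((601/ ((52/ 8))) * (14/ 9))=92554/ 1053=87.90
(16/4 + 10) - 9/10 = 131/10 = 13.10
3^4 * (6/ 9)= 54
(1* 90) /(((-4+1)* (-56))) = 15 /28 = 0.54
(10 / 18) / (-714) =-0.00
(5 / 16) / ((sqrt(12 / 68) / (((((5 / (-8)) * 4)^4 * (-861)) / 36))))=-896875 * sqrt(51) / 9216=-694.98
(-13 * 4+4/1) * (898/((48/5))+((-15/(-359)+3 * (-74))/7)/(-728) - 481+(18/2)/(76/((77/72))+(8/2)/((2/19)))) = 1373286999016/73864609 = 18591.95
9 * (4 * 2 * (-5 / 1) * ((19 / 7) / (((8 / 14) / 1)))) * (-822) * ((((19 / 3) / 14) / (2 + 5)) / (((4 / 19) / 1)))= 42285735 / 98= 431487.09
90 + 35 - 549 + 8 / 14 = -2964 / 7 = -423.43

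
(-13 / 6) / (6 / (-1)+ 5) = 13 / 6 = 2.17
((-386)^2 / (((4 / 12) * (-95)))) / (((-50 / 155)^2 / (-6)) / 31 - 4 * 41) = 19974329262 / 696218045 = 28.69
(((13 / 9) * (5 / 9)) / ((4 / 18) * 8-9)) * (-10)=10 / 9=1.11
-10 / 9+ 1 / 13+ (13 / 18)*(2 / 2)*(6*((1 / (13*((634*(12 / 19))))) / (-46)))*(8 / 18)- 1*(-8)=213917693 / 30709692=6.97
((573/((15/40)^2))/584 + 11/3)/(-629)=-21/1241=-0.02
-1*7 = -7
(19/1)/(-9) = -19/9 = -2.11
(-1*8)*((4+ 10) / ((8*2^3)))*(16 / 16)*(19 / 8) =-4.16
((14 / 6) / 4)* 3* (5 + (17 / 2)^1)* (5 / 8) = 14.77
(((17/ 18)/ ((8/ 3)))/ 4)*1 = 17/ 192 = 0.09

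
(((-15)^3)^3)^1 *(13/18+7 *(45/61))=-27606603515625/122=-226283635373.98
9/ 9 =1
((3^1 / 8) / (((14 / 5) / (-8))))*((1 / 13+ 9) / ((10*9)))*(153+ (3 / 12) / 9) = -46433 / 2808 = -16.54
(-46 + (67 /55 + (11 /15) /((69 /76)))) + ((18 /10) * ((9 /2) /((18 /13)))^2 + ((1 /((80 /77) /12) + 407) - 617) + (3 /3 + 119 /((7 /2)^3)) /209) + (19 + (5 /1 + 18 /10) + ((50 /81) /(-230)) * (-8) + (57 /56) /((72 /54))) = -600785453971 /3052637280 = -196.81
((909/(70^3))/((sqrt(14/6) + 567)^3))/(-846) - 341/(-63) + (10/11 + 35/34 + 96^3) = 884743.35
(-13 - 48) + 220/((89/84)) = 13051/89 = 146.64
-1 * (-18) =18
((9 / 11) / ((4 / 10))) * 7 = 315 / 22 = 14.32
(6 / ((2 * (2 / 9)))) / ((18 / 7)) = 5.25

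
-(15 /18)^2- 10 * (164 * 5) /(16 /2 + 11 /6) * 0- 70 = -2545 /36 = -70.69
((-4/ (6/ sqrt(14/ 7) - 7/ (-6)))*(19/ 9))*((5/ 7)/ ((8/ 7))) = 665/ 1797 - 570*sqrt(2)/ 599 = -0.98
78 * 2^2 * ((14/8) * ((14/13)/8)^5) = 352947/14623232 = 0.02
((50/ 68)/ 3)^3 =15625/ 1061208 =0.01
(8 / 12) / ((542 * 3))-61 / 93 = -49562 / 75609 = -0.66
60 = 60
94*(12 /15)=376 /5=75.20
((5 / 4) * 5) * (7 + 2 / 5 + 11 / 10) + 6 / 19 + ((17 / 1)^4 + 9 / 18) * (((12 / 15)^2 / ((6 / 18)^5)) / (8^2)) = 385720303 / 1900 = 203010.69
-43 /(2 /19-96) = 817 /1822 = 0.45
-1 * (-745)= 745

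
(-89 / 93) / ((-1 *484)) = 89 / 45012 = 0.00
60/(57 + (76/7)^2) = 2940/8569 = 0.34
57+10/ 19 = 1093/ 19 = 57.53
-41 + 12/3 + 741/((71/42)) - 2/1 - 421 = -21.66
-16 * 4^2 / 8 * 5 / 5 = -32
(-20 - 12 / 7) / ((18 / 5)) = -380 / 63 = -6.03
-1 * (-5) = 5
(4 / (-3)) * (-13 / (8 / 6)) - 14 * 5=-57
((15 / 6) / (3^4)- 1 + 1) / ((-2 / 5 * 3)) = -25 / 972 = -0.03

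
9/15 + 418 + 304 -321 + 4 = 2028/5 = 405.60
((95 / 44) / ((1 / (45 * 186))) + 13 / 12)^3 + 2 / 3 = 13576538493533656169 / 2299968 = 5902924950926.99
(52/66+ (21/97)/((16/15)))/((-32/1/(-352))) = 50747/4656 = 10.90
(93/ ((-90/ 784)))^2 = 147671104/ 225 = 656316.02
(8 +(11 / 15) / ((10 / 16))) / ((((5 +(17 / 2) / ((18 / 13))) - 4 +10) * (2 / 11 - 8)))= -1056 / 15425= -0.07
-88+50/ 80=-699/ 8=-87.38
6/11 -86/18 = -419/99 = -4.23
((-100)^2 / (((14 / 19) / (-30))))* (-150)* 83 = 35482500000 / 7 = 5068928571.43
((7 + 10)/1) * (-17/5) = -289/5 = -57.80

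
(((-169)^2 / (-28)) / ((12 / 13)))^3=-51185893014090757 / 37933056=-1349374356.08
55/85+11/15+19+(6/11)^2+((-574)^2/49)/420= 2641312/71995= 36.69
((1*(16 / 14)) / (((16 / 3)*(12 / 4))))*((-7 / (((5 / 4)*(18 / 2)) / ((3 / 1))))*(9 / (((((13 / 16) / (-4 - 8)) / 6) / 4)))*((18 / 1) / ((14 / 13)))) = 248832 / 35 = 7109.49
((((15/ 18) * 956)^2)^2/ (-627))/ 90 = -3262808641000/ 457083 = -7138328.58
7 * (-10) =-70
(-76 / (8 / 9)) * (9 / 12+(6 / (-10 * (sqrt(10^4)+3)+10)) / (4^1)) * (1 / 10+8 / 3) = -2408079 / 13600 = -177.06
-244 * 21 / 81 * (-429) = 244244 / 9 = 27138.22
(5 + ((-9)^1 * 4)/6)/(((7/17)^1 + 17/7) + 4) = -119/814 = -0.15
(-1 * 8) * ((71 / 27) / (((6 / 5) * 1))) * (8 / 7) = -11360 / 567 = -20.04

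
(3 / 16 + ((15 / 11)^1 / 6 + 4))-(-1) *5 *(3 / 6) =6.91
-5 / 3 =-1.67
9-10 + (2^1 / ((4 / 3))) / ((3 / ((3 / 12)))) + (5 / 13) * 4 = 69 / 104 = 0.66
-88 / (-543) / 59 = 88 / 32037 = 0.00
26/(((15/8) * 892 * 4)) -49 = -163892/3345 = -49.00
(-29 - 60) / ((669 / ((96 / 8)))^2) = -1424 / 49729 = -0.03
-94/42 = -47/21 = -2.24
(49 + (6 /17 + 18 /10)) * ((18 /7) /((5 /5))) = 78264 /595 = 131.54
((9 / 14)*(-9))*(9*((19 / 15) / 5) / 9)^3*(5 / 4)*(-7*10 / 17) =20577 / 42500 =0.48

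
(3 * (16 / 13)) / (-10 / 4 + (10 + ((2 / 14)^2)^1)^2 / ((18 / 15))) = 345744 / 7601035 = 0.05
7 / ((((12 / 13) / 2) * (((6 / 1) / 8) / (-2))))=-364 / 9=-40.44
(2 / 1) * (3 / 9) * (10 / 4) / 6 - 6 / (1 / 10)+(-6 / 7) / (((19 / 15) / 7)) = -22045 / 342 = -64.46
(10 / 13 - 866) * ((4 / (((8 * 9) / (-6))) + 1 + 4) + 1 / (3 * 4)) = -53428 / 13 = -4109.85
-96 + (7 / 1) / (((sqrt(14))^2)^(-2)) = 1276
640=640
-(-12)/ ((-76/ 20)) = -60/ 19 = -3.16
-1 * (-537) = 537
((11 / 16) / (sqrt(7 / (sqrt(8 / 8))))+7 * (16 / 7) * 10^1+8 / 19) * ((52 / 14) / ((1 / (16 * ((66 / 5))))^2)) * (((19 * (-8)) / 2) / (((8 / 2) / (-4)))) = 1514912256 * sqrt(7) / 1225+353489190912 / 175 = 2023210136.71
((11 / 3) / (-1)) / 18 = -11 / 54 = -0.20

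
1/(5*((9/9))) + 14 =71/5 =14.20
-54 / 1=-54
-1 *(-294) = 294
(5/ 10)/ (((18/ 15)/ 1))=5/ 12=0.42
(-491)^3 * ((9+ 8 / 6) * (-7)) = 25686457307 / 3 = 8562152435.67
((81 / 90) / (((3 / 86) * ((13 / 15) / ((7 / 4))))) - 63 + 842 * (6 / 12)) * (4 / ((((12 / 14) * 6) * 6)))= 149275 / 2808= 53.16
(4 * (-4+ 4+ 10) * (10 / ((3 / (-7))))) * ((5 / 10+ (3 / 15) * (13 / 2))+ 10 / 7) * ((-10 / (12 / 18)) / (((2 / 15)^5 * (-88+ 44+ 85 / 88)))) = -94390312500 / 3787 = -24924825.06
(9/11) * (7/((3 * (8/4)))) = 21/22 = 0.95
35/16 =2.19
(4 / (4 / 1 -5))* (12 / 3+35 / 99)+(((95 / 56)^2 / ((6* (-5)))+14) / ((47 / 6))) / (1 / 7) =-10400263 / 2084544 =-4.99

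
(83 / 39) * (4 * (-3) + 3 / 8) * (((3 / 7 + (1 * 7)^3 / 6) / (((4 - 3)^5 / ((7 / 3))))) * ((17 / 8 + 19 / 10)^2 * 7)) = -1129341913889 / 2995200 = -377050.59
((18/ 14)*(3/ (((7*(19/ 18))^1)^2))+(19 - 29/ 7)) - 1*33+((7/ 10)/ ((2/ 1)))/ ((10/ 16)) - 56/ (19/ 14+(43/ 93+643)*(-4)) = -36269127723701/ 2073654494275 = -17.49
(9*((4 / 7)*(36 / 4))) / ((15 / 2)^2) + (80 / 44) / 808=320843 / 388850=0.83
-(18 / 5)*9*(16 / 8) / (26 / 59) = -9558 / 65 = -147.05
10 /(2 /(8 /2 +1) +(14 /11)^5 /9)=36236475 /2794019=12.97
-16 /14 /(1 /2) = -16 /7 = -2.29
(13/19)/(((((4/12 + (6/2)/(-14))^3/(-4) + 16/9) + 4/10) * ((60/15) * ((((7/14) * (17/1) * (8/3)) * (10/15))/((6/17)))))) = 32506110/17715717629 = 0.00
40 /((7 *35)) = 8 /49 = 0.16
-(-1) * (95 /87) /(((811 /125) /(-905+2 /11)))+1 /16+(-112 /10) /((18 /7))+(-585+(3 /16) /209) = -656135470249 /884784780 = -741.58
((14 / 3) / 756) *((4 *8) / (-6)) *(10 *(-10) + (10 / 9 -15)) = 8200 / 2187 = 3.75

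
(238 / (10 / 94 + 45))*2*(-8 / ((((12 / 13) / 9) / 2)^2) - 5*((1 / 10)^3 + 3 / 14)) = -3403985293 / 106000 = -32113.07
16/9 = 1.78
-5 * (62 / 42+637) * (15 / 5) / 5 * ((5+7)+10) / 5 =-294976 / 35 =-8427.89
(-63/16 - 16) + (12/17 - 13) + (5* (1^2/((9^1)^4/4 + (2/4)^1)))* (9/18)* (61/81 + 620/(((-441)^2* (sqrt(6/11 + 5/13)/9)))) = -4660397581/144596016 + 6200* sqrt(19019)/18862042311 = -32.23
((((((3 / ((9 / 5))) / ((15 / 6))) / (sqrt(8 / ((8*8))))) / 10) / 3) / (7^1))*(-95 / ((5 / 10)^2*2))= -76*sqrt(2) / 63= -1.71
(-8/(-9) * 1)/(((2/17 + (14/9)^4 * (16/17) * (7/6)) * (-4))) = -37179/1095331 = -0.03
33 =33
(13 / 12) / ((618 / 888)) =481 / 309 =1.56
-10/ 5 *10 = -20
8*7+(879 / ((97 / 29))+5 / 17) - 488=-278536 / 1649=-168.91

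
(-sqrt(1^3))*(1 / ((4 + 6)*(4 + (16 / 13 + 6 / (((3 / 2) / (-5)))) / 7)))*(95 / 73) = -1729 / 17520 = -0.10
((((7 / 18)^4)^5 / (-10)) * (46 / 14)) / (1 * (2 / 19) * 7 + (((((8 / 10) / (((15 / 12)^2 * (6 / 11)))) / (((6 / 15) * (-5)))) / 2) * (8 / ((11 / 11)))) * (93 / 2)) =124532929900201587275 / 5241513809788545917888973766656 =0.00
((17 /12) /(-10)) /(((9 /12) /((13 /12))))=-221 /1080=-0.20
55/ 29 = 1.90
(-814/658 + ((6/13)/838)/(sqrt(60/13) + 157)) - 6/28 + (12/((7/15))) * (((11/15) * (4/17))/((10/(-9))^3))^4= -650613025840892459717891441/450274127275496459960937500 - 6 * sqrt(195)/1745093519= -1.44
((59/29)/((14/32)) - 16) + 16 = 944/203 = 4.65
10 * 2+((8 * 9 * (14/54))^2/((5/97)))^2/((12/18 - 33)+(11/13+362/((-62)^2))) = -2311992095160404/1588380975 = -1455565.21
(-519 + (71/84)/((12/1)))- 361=-886969/1008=-879.93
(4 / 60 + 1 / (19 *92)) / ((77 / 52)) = 22919 / 504735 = 0.05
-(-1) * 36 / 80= 9 / 20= 0.45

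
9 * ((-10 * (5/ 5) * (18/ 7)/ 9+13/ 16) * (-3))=6183/ 112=55.21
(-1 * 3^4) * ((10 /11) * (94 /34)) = -38070 /187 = -203.58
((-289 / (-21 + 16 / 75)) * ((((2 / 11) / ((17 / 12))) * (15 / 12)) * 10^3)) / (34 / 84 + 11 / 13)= 20884500000 / 11712767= 1783.05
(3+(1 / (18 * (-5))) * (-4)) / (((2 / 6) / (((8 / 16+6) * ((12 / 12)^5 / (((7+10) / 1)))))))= 1781 / 510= 3.49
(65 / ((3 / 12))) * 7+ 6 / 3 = 1822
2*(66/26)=66/13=5.08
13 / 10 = 1.30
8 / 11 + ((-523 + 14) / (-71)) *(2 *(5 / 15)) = 12902 / 2343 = 5.51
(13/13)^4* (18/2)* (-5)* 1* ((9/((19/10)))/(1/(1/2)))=-2025/19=-106.58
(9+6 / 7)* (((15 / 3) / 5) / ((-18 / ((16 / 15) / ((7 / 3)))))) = -0.25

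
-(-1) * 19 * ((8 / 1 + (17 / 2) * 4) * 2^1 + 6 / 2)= 1653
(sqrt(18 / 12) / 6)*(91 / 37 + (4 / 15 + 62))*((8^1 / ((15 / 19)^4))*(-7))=-1904.63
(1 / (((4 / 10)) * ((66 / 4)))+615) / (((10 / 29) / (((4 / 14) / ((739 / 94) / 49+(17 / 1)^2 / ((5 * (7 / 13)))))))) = 387364600 / 81701433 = 4.74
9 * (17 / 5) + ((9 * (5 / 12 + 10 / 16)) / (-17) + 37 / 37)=21113 / 680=31.05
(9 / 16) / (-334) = -9 / 5344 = -0.00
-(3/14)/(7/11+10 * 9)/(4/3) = -99/55832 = -0.00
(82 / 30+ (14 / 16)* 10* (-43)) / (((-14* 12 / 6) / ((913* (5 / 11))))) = 5536.05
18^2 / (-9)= -36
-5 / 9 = -0.56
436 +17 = 453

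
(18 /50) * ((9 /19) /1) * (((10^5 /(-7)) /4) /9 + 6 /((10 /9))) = -1109691 /16625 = -66.75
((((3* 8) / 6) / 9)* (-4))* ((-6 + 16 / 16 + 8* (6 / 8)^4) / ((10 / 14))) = 553 / 90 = 6.14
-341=-341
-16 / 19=-0.84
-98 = -98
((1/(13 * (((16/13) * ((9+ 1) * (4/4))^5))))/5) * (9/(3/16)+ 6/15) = 121/20000000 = 0.00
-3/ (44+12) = -3/ 56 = -0.05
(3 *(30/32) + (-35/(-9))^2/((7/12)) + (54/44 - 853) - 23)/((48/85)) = -1498.19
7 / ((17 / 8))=56 / 17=3.29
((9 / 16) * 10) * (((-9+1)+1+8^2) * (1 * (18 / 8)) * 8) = 23085 / 4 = 5771.25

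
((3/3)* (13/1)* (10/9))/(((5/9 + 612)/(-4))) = -0.09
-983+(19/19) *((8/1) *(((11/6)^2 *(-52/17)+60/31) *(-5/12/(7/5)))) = -963.13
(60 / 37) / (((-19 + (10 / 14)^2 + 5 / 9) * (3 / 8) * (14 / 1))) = -5040 / 292633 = -0.02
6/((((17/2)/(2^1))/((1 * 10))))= 240/17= 14.12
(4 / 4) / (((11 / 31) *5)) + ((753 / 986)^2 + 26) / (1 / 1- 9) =-1180321167 / 427766240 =-2.76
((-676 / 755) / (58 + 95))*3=-676 / 38505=-0.02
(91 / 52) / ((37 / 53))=371 / 148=2.51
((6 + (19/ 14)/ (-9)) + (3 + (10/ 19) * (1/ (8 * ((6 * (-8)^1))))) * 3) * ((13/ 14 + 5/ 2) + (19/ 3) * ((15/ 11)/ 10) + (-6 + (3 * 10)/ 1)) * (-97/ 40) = -480636098137/ 471905280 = -1018.50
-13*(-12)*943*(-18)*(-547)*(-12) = -17381104416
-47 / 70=-0.67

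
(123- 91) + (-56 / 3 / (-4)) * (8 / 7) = 112 / 3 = 37.33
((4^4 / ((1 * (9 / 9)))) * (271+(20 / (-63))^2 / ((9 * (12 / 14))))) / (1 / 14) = 2124256768 / 2187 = 971310.82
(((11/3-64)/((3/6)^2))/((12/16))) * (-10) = 28960/9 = 3217.78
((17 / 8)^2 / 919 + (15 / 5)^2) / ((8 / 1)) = 529633 / 470528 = 1.13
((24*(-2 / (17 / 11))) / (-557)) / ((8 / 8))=528 / 9469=0.06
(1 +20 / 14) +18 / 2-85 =-515 / 7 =-73.57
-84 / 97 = -0.87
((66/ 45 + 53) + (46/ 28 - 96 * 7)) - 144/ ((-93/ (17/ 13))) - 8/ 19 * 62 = -1029054049/ 1607970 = -639.97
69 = 69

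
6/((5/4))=24/5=4.80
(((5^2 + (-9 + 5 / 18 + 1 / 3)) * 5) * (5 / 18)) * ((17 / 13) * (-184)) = -449650 / 81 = -5551.23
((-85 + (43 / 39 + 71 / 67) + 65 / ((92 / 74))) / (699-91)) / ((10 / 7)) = -5141731 / 146160768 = -0.04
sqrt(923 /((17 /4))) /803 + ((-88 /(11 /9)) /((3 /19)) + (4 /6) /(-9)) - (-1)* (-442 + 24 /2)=-23924 /27 + 2* sqrt(15691) /13651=-886.06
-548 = -548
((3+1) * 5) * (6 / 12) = 10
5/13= 0.38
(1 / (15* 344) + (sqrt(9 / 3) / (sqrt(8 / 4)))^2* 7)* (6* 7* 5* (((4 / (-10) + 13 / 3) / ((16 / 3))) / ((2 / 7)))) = 156637271 / 27520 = 5691.76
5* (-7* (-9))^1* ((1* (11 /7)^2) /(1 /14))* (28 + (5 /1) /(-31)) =9398070 /31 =303163.55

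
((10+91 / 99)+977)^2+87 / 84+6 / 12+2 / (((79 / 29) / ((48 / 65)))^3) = 36265469992354513632653 / 37157780450290500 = 975985.91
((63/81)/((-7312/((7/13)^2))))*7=-2401/11121552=-0.00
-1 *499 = -499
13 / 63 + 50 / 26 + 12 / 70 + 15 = 10121 / 585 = 17.30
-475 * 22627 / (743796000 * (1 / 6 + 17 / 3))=-429913 / 173552400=-0.00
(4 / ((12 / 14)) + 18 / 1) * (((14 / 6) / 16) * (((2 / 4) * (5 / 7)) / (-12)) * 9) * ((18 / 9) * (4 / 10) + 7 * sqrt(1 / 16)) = -289 / 128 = -2.26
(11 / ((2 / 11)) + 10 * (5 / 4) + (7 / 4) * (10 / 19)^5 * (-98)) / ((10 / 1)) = 163605227 / 24760990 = 6.61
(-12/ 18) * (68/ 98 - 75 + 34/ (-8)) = 15397/ 294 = 52.37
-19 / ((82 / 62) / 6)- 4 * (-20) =-254 / 41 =-6.20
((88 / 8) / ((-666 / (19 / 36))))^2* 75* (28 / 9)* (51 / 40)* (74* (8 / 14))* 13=48267505 / 3884112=12.43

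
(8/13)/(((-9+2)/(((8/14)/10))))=-16/3185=-0.01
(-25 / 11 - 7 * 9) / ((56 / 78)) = -14001 / 154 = -90.92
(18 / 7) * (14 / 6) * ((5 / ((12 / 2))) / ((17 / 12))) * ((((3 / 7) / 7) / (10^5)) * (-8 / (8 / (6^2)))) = -81 / 1041250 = -0.00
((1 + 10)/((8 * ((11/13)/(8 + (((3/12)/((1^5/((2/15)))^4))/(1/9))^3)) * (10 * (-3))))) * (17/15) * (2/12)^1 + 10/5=921750732420107/480541992187500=1.92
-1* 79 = -79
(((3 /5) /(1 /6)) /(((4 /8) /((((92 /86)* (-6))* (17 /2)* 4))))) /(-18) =18768 /215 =87.29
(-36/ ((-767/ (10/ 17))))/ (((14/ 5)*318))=150/ 4837469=0.00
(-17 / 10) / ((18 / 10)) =-17 / 18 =-0.94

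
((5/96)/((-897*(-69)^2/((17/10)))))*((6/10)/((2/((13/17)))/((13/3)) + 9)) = -0.00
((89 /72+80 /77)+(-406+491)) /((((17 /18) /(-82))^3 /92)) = -1988052465856608 /378301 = -5255213350.89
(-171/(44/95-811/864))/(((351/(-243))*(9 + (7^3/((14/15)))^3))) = -112285440/22384652811391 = -0.00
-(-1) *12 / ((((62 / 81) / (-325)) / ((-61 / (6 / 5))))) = 8029125 / 31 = 259004.03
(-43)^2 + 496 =2345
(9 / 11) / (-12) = -3 / 44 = -0.07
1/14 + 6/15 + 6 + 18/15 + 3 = 747/70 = 10.67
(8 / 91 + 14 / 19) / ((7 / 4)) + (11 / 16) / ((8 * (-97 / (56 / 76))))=35361383 / 75135424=0.47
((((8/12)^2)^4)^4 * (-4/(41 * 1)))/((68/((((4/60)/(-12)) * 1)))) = 1073741824/58119978223337992965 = 0.00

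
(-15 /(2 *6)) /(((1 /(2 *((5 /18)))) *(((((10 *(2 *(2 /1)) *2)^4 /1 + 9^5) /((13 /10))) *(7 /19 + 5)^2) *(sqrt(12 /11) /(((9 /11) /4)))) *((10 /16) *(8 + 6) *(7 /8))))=-4693 *sqrt(33) /1380148908864264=-0.00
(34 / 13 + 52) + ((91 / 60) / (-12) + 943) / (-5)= -6269297 / 46800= -133.96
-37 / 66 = -0.56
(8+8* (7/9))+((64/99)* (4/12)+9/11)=4531/297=15.26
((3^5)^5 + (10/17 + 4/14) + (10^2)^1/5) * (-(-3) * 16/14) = 2419856268628824/833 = 2904989518161.85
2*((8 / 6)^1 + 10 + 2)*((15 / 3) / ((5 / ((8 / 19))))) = 640 / 57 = 11.23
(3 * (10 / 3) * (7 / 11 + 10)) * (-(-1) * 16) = 18720 / 11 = 1701.82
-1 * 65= -65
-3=-3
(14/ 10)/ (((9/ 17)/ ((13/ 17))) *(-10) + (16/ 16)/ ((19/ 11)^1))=-1729/ 7835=-0.22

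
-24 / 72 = -1 / 3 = -0.33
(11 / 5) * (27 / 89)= 0.67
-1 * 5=-5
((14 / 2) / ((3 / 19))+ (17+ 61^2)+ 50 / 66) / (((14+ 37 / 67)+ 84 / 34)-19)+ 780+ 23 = -13753215 / 12386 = -1110.38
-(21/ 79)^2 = -441/ 6241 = -0.07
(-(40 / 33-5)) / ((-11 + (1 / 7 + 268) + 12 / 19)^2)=2211125 / 38787957648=0.00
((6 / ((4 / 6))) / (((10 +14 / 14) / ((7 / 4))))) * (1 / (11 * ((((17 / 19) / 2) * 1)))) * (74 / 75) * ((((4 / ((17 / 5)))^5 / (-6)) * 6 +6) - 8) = -89164297782 / 73016146225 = -1.22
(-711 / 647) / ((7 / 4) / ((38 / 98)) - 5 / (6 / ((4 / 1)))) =-162108 / 174043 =-0.93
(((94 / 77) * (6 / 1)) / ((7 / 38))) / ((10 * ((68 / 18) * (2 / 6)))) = 3.16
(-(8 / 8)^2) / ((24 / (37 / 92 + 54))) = -5005 / 2208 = -2.27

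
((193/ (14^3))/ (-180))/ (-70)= 0.00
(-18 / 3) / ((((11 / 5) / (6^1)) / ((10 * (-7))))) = 12600 / 11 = 1145.45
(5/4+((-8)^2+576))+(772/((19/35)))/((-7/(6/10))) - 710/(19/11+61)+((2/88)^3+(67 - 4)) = 63771192751/111676224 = 571.04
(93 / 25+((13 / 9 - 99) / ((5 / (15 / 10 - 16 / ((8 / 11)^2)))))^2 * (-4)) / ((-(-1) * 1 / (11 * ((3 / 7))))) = -4005143516 / 675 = -5933545.95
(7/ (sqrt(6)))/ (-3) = -7 * sqrt(6)/ 18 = -0.95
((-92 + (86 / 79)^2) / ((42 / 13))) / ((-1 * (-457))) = -526292 / 8556411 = -0.06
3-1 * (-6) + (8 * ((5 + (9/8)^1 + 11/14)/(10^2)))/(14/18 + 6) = 387783/42700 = 9.08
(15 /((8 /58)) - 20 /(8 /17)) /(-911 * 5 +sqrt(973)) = -1207075 /82988208 - 265 * sqrt(973) /82988208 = -0.01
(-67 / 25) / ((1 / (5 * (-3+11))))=-536 / 5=-107.20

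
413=413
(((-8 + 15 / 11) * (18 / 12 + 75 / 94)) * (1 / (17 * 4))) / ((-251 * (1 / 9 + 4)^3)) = 1436859 / 111742493467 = 0.00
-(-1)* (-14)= -14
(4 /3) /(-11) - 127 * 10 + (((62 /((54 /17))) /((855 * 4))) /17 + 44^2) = 676360061 /1015740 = 665.88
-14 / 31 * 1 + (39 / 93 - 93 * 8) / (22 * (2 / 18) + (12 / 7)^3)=-71481809 / 716038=-99.83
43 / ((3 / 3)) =43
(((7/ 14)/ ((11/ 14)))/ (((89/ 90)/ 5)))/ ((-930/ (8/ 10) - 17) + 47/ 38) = -59850/ 21916873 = -0.00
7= 7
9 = 9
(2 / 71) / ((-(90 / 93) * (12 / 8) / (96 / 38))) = -992 / 20235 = -0.05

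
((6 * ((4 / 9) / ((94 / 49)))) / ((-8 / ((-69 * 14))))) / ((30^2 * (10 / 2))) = 7889 / 211500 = 0.04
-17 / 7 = -2.43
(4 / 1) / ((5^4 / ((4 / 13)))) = 16 / 8125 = 0.00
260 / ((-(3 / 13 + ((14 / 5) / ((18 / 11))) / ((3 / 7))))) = -114075 / 1853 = -61.56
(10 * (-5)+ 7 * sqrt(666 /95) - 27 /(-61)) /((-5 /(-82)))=-247886 /305+ 1722 * sqrt(7030) /475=-508.78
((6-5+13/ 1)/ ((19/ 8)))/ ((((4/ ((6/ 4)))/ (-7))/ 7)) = -2058/ 19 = -108.32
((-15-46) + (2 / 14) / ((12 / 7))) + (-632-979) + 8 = -19967 / 12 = -1663.92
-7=-7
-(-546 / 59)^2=-298116 / 3481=-85.64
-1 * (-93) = 93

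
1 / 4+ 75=301 / 4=75.25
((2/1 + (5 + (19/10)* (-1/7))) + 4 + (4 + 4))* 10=1311/7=187.29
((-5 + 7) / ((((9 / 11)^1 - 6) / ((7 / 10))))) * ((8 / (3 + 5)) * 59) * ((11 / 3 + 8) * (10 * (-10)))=3180100 / 171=18597.08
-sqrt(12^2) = -12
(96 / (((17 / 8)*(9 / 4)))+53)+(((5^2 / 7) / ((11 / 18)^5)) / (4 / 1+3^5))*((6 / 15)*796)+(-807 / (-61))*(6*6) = 522675470995901 / 866280283869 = 603.36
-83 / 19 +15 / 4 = -47 / 76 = -0.62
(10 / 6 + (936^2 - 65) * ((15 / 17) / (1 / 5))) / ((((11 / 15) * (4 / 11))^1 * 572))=246383825 / 9724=25337.70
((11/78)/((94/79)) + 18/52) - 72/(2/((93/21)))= -8158663/51324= -158.96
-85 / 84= -1.01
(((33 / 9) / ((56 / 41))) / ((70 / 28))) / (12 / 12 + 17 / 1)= 451 / 7560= 0.06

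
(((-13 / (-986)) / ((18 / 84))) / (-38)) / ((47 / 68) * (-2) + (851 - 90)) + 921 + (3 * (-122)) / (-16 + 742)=4755038401769 / 5165735751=920.50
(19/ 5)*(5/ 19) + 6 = 7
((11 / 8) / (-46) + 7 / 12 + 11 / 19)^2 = 564205009 / 439992576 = 1.28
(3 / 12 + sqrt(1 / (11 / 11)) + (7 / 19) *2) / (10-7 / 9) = 1359 / 6308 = 0.22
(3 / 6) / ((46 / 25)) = 25 / 92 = 0.27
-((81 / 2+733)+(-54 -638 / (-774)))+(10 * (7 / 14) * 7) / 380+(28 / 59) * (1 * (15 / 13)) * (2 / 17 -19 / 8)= -276685300201 / 383503068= -721.47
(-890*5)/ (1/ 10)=-44500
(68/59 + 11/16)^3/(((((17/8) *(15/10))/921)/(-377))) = -606567561461667/893809408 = -678631.88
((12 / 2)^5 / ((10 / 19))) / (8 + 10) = 4104 / 5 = 820.80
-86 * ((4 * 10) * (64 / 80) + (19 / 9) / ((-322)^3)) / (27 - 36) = 413455294415 / 1352143044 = 305.78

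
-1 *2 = -2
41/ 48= 0.85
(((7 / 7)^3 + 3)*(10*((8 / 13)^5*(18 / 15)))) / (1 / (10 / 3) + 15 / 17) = 89128960 / 24876631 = 3.58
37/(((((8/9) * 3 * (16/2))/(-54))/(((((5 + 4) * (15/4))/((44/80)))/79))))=-2022975/27808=-72.75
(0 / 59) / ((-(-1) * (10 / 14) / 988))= 0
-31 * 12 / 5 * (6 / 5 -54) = 98208 / 25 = 3928.32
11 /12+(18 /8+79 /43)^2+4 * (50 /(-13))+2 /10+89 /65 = 21959599 /5768880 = 3.81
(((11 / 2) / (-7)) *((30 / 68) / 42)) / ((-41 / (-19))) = -1045 / 273224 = -0.00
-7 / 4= -1.75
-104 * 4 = -416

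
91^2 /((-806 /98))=-31213 /31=-1006.87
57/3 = 19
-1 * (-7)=7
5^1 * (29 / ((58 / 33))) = 165 / 2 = 82.50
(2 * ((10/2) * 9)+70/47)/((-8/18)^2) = 87075/188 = 463.16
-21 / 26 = -0.81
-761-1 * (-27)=-734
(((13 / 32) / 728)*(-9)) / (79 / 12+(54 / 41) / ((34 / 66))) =-18819 / 34248256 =-0.00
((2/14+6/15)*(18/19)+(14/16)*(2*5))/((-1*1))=-1297/140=-9.26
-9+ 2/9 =-79/9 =-8.78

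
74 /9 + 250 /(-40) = 71 /36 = 1.97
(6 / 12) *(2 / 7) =1 / 7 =0.14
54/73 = 0.74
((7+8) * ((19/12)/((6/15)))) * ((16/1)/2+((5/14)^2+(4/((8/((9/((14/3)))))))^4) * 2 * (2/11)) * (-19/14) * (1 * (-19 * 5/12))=12116657563375/2271768576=5333.58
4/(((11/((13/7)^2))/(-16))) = -10816/539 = -20.07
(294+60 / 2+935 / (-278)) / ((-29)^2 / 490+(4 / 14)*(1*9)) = 21838565 / 292039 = 74.78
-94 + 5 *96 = 386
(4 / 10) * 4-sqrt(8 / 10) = 8 / 5-2 * sqrt(5) / 5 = 0.71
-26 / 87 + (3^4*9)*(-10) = -634256 / 87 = -7290.30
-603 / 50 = -12.06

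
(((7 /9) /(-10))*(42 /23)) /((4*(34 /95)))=-931 /9384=-0.10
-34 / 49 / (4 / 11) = -187 / 98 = -1.91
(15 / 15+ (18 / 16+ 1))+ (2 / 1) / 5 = 141 / 40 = 3.52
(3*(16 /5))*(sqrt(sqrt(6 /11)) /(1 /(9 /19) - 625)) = -216*11^(3 /4)*6^(1 /4) /154165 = -0.01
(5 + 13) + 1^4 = 19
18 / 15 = 6 / 5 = 1.20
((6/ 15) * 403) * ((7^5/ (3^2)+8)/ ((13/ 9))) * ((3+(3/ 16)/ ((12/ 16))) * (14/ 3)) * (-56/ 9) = -2666476904/ 135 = -19751680.77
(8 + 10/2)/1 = 13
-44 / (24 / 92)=-506 / 3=-168.67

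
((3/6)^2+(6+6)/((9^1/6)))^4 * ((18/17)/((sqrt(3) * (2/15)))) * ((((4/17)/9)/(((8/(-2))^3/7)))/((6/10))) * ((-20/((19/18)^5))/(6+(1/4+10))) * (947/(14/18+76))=34815897020710575 * sqrt(3)/51425347396904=1172.63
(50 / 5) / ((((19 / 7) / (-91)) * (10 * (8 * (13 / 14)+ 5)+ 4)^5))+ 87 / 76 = 6350544232552357 / 5547601905083696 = 1.14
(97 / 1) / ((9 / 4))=43.11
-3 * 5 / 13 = -15 / 13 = -1.15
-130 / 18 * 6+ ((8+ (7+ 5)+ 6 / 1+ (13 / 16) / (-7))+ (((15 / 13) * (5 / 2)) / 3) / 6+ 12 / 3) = -19349 / 1456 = -13.29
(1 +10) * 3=33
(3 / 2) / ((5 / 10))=3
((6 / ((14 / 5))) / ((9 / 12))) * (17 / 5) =68 / 7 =9.71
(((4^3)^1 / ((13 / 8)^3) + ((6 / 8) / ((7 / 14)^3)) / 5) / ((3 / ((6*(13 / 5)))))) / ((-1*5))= -354044 / 21125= -16.76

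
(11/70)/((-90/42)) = -11/150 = -0.07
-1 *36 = -36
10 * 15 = 150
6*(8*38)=1824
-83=-83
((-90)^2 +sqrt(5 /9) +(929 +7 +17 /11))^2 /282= 99413 * sqrt(5) /4653 +44473250863 /153549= 289683.34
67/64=1.05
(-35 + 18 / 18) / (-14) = 17 / 7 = 2.43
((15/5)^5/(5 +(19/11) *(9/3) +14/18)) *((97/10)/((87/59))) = 145.85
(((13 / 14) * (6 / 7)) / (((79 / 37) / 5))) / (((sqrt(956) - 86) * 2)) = -62049 / 4985848 - 1443 * sqrt(239) / 4985848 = -0.02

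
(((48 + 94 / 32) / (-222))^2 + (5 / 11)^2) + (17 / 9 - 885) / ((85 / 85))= -149753371247 / 169624576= -882.85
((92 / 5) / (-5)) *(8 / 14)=-368 / 175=-2.10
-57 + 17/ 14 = -781/ 14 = -55.79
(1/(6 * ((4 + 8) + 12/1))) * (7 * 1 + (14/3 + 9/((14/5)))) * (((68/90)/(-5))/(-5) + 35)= 197045/54432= 3.62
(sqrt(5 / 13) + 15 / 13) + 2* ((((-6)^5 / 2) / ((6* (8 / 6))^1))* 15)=-189525 / 13 + sqrt(65) / 13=-14578.23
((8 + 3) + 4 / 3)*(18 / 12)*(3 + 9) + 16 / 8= 224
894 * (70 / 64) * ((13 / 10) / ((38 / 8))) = 40677 / 152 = 267.61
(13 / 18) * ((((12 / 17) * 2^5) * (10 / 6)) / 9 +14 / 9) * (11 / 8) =62777 / 11016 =5.70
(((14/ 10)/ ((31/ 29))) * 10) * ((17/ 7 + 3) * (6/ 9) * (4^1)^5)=4513792/ 93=48535.40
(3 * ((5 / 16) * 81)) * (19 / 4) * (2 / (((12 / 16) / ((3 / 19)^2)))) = 3645 / 152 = 23.98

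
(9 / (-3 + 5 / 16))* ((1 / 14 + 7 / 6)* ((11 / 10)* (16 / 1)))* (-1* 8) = 878592 / 1505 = 583.78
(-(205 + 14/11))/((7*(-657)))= 2269/50589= 0.04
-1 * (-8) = 8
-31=-31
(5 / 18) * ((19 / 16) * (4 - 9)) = -475 / 288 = -1.65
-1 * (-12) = 12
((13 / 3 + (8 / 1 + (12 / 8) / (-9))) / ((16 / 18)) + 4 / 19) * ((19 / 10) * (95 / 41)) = 80275 / 1312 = 61.19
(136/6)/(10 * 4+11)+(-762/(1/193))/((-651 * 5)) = 445538/9765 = 45.63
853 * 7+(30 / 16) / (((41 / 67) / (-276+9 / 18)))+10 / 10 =3363877 / 656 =5127.86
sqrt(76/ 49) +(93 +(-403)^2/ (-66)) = -156271/ 66 +2 * sqrt(19)/ 7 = -2366.50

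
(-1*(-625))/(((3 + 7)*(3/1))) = 125/6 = 20.83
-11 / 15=-0.73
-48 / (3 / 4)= -64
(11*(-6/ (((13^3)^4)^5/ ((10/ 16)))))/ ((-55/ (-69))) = -207/ 27457508690978757512784532813776270498148283323989466417785226545604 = -0.00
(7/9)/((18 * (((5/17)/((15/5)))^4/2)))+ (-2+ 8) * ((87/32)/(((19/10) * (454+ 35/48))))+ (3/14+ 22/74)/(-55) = 1381555280269453/1476896671250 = 935.44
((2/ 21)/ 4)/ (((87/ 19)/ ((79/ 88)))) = 1501/ 321552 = 0.00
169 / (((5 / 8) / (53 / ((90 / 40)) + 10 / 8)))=301834 / 45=6707.42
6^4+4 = 1300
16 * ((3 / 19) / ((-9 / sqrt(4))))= -0.56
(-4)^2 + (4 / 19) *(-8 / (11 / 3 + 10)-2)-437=-328383 / 779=-421.54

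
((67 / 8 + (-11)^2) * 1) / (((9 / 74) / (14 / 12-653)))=-16641305 / 24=-693387.71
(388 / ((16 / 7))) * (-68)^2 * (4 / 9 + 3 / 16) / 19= 17857021 / 684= 26106.76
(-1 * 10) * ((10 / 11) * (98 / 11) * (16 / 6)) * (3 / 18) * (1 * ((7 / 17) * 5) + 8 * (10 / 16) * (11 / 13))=-54488000 / 240669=-226.40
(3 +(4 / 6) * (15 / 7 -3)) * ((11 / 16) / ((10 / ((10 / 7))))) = 187 / 784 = 0.24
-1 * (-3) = 3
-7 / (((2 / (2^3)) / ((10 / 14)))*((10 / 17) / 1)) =-34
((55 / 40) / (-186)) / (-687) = 11 / 1022256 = 0.00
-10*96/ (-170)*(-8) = -768/ 17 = -45.18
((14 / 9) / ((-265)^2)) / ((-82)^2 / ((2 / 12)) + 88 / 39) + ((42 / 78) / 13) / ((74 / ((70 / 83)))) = 40608546740909 / 86023553625422400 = 0.00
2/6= 1/3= 0.33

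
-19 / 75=-0.25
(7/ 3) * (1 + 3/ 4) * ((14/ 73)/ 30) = 343/ 13140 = 0.03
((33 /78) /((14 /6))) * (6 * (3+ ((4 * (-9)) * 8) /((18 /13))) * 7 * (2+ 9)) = -223245 /13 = -17172.69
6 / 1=6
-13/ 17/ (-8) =13/ 136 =0.10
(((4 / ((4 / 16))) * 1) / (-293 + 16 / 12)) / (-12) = 4 / 875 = 0.00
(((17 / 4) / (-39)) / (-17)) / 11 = 1 / 1716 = 0.00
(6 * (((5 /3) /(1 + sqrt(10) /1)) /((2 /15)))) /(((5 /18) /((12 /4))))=-90 + 90 * sqrt(10)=194.60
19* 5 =95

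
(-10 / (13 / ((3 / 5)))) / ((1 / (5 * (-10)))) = 300 / 13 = 23.08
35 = 35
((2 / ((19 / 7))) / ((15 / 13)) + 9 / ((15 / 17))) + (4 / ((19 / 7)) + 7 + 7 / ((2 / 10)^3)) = 254879 / 285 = 894.31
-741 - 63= -804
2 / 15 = 0.13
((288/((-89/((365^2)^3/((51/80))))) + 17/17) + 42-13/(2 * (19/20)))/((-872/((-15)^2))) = 77634458086256766128025/25067384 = 3097030710753733.46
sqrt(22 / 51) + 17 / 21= 1.47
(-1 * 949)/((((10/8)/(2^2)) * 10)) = -7592/25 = -303.68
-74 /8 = -37 /4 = -9.25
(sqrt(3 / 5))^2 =3 / 5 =0.60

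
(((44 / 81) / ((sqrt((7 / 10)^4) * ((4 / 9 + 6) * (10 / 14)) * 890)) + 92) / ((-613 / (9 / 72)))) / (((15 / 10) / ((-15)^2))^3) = -701227500000 / 11075071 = -63315.85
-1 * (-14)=14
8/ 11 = 0.73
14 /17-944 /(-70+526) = -1208 /969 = -1.25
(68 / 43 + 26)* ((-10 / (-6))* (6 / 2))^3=148250 / 43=3447.67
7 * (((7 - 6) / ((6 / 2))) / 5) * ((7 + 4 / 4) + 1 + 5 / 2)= 161 / 30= 5.37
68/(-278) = -34/139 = -0.24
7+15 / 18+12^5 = 1493039 / 6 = 248839.83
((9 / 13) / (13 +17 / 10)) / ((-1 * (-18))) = 5 / 1911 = 0.00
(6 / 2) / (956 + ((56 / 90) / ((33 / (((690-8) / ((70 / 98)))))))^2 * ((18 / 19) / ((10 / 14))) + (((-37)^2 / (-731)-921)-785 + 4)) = -0.01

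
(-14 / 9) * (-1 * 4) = 56 / 9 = 6.22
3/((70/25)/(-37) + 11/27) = 14985/1657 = 9.04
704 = 704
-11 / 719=-0.02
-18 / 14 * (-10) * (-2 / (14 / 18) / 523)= -1620 / 25627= -0.06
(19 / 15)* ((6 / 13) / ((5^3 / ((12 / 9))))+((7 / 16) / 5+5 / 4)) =663157 / 390000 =1.70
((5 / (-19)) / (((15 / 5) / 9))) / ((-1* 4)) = 15 / 76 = 0.20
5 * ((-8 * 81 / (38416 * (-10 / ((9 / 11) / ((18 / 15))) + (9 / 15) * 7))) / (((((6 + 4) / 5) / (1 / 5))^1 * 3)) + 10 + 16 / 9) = 799152485 / 13570452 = 58.89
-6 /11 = -0.55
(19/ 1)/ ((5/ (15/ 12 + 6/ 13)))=1691/ 260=6.50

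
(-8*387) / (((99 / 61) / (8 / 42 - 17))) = 32066.46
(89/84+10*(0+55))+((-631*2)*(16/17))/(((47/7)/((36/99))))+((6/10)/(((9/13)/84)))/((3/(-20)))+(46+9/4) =49.65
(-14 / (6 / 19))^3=-2352637 / 27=-87134.70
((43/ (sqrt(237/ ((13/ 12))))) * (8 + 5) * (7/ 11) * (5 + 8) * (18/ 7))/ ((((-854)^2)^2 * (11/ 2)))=21801 * sqrt(1027)/ 2542224786237752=0.00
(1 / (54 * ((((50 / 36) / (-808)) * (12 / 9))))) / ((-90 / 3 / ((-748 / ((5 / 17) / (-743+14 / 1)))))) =312088788 / 625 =499342.06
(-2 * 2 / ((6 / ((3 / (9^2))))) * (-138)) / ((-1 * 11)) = -92 / 297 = -0.31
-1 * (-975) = 975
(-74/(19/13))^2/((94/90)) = 2454.47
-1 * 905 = -905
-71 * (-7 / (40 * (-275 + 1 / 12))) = -1491 / 32990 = -0.05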